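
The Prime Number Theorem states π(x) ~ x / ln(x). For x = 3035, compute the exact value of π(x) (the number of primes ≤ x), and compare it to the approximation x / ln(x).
π(3035) = 434;  x/ln(x) ≈ 378.52;  relative error ≈ 12.78%.

Directly count primes up to 3035: π(3035) = 434. The PNT approximation gives 3035/ln(3035) ≈ 3035/8.01797 ≈ 378.52. Relative error (π(x) − x/ln(x)) / π(x) ≈ 12.78%; the approximation is known to undercount slightly (Li(x) is a better estimate).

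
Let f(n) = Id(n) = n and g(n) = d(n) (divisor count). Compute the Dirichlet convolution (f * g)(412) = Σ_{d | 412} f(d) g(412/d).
(Id * d)(412) = 1155

Divisors of 412: [1, 2, 4, 103, 206, 412]. For each d | 412:
  d = 1: Id(1) · d(412/1) = 1 · 6 = 6
  d = 2: Id(2) · d(412/2) = 2 · 4 = 8
  d = 4: Id(4) · d(412/4) = 4 · 2 = 8
  d = 103: Id(103) · d(412/103) = 103 · 3 = 309
  d = 206: Id(206) · d(412/206) = 206 · 2 = 412
  d = 412: Id(412) · d(412/412) = 412 · 1 = 412
Summing: (Id * d)(412) = 6 + 8 + 8 + 309 + 412 + 412 = 1155.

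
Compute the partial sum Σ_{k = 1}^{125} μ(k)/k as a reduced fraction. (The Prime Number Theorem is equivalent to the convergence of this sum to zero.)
Σ μ(k)/k = 23090940688334333795050585396213953208427071/3161005464041760778814520629154366249327468699

Values of μ(k) for 1 ≤ k ≤ 125: μ(1) = 1, μ(2) = -1, μ(3) = -1, μ(5) = -1, μ(6) = 1, μ(7) = -1, μ(10) = 1, μ(11) = -1, μ(13) = -1, μ(14) = 1, μ(15) = 1, μ(17) = -1, μ(19) = -1, μ(21) = 1, μ(22) = 1, μ(23) = -1, μ(26) = 1, μ(29) = -1, μ(30) = -1, μ(31) = -1, μ(33) = 1, μ(34) = 1, μ(35) = 1, μ(37) = -1, μ(38) = 1, μ(39) = 1, μ(41) = -1, μ(42) = -1, μ(43) = -1, μ(46) = 1, μ(47) = -1, μ(51) = 1, μ(53) = -1, μ(55) = 1, μ(57) = 1, μ(58) = 1, μ(59) = -1, μ(61) = -1, μ(62) = 1, μ(65) = 1, μ(66) = -1, μ(67) = -1, μ(69) = 1, μ(70) = -1, μ(71) = -1, μ(73) = -1, μ(74) = 1, μ(77) = 1, μ(78) = -1, μ(79) = -1, μ(82) = 1, μ(83) = -1, μ(85) = 1, μ(86) = 1, μ(87) = 1, μ(89) = -1, μ(91) = 1, μ(93) = 1, μ(94) = 1, μ(95) = 1, μ(97) = -1, μ(101) = -1, μ(102) = -1, μ(103) = -1, μ(105) = -1, μ(106) = 1, μ(107) = -1, μ(109) = -1, μ(110) = -1, μ(111) = 1, μ(113) = -1, μ(114) = -1, μ(115) = 1, μ(118) = 1, μ(119) = 1, μ(122) = 1, μ(123) = 1, with μ = 0 on non-squarefree integers. Summing μ(k)/k for k where μ(k) ≠ 0 gives 23090940688334333795050585396213953208427071/3161005464041760778814520629154366249327468699 ≈ 0.0073. (PNT ⟺ this sum → 0 as n → ∞.)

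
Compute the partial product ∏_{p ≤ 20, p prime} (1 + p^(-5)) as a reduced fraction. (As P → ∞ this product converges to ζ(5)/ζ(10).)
∏ = 405833785877367637916288/391770333462674252324875

The primes p ≤ 20 are [2, 3, 5, 7, 11, 13, 17, 19]. For each, (1 + 1/p^5) = (p^5 + 1)/p^5. Multiplying these fractions over p ∈ [2, 3, 5, 7, 11, 13, 17, 19] gives 405833785877367637916288/391770333462674252324875. (In the limit P → ∞ this tends to ζ(5)/ζ(10).)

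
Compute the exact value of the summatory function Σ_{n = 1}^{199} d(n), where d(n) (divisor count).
Σ_{n ≤ 199} d(n) = 1086

Compute d(n) for each 1 ≤ n ≤ 199: d(1) = 1, d(2) = 2, d(3) = 2, d(4) = 3, d(5) = 2, d(6) = 4, d(7) = 2, d(8) = 4, d(9) = 3, d(10) = 4, d(11) = 2, d(12) = 6, d(13) = 2, d(14) = 4, d(15) = 4, d(16) = 5, d(17) = 2, d(18) = 6, d(19) = 2, d(20) = 6, d(21) = 4, d(22) = 4, d(23) = 2, d(24) = 8, d(25) = 3, d(26) = 4, d(27) = 4, d(28) = 6, d(29) = 2, d(30) = 8, d(31) = 2, d(32) = 6, d(33) = 4, d(34) = 4, d(35) = 4, d(36) = 9, d(37) = 2, d(38) = 4, d(39) = 4, d(40) = 8, d(41) = 2, d(42) = 8, d(43) = 2, d(44) = 6, d(45) = 6, d(46) = 4, d(47) = 2, d(48) = 10, d(49) = 3, d(50) = 6, d(51) = 4, d(52) = 6, d(53) = 2, d(54) = 8, d(55) = 4, d(56) = 8, d(57) = 4, d(58) = 4, d(59) = 2, d(60) = 12, d(61) = 2, d(62) = 4, d(63) = 6, d(64) = 7, d(65) = 4, d(66) = 8, d(67) = 2, d(68) = 6, d(69) = 4, d(70) = 8, d(71) = 2, d(72) = 12, d(73) = 2, d(74) = 4, d(75) = 6, d(76) = 6, d(77) = 4, d(78) = 8, d(79) = 2, d(80) = 10, d(81) = 5, d(82) = 4, d(83) = 2, d(84) = 12, d(85) = 4, d(86) = 4, d(87) = 4, d(88) = 8, d(89) = 2, d(90) = 12, d(91) = 4, d(92) = 6, d(93) = 4, d(94) = 4, d(95) = 4, d(96) = 12, d(97) = 2, d(98) = 6, d(99) = 6, d(100) = 9, d(101) = 2, d(102) = 8, d(103) = 2, d(104) = 8, d(105) = 8, d(106) = 4, d(107) = 2, d(108) = 12, d(109) = 2, d(110) = 8, d(111) = 4, d(112) = 10, d(113) = 2, d(114) = 8, d(115) = 4, d(116) = 6, d(117) = 6, d(118) = 4, d(119) = 4, d(120) = 16, d(121) = 3, d(122) = 4, d(123) = 4, d(124) = 6, d(125) = 4, d(126) = 12, d(127) = 2, d(128) = 8, d(129) = 4, d(130) = 8, d(131) = 2, d(132) = 12, d(133) = 4, d(134) = 4, d(135) = 8, d(136) = 8, d(137) = 2, d(138) = 8, d(139) = 2, d(140) = 12, d(141) = 4, d(142) = 4, d(143) = 4, d(144) = 15, d(145) = 4, d(146) = 4, d(147) = 6, d(148) = 6, d(149) = 2, d(150) = 12, d(151) = 2, d(152) = 8, d(153) = 6, d(154) = 8, d(155) = 4, d(156) = 12, d(157) = 2, d(158) = 4, d(159) = 4, d(160) = 12, d(161) = 4, d(162) = 10, d(163) = 2, d(164) = 6, d(165) = 8, d(166) = 4, d(167) = 2, d(168) = 16, d(169) = 3, d(170) = 8, d(171) = 6, d(172) = 6, d(173) = 2, d(174) = 8, d(175) = 6, d(176) = 10, d(177) = 4, d(178) = 4, d(179) = 2, d(180) = 18, d(181) = 2, d(182) = 8, d(183) = 4, d(184) = 8, d(185) = 4, d(186) = 8, d(187) = 4, d(188) = 6, d(189) = 8, d(190) = 8, d(191) = 2, d(192) = 14, d(193) = 2, d(194) = 4, d(195) = 8, d(196) = 9, d(197) = 2, d(198) = 12, d(199) = 2. Summing all 199 values: 1086. (Dirichlet's divisor formula: Σ_{n ≤ x} d(n) = x ln(x) + (2γ − 1) x + O(√x). For x = 199, the asymptotic estimate is ≈ 1084.10.)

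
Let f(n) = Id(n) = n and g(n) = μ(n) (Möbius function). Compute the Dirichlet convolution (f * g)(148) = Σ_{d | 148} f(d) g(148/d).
(Id * μ)(148) = 72

Divisors of 148: [1, 2, 4, 37, 74, 148]. For each d | 148:
  d = 1: Id(1) · μ(148/1) = 1 · 0 = 0
  d = 2: Id(2) · μ(148/2) = 2 · 1 = 2
  d = 4: Id(4) · μ(148/4) = 4 · -1 = -4
  d = 37: Id(37) · μ(148/37) = 37 · 0 = 0
  d = 74: Id(74) · μ(148/74) = 74 · -1 = -74
  d = 148: Id(148) · μ(148/148) = 148 · 1 = 148
Summing: (Id * μ)(148) = 0 + 2 + -4 + 0 + -74 + 148 = 72.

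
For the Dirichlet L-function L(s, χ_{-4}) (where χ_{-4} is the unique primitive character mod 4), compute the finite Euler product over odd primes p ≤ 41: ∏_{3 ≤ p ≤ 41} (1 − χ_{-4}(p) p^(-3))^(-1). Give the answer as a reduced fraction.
∏ = 317583502136600214370347226405/327754858760764671044087709696

The odd primes p ≤ 41 are [3, 5, 7, 11, 13, 17, 19, 23, 29, 31, 37, 41]. For each, χ(p) = 1 if p ≡ 1 mod 4, χ(p) = −1 if p ≡ 3 mod 4. Taking (1 − χ(p)/p^3)^(-1) = p^3/(p^3 − χ(p)): (1 − (-1)/3^3)^(-1) · (1 − (1)/5^3)^(-1) · (1 − (-1)/7^3)^(-1) · (1 − (-1)/11^3)^(-1) · (1 − (1)/13^3)^(-1) · (1 − (1)/17^3)^(-1) · (1 − (-1)/19^3)^(-1) · (1 − (-1)/23^3)^(-1) · (1 − (1)/29^3)^(-1) · (1 − (-1)/31^3)^(-1) · (1 − (1)/37^3)^(-1) · (1 − (1)/41^3)^(-1) = 317583502136600214370347226405/327754858760764671044087709696.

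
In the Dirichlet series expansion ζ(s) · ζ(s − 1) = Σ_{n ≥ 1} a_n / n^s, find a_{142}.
σ(142) = 216

In the product (Σ m^0/m^s)(Σ k / k^s) = Σ (Σ_{d | n} d) / n^s, the coefficient of 1/n^s is σ(n) = Σ_{d | n} d. For n = 142, divisors are [1, 2, 71, 142]; summing: σ(142) = 216.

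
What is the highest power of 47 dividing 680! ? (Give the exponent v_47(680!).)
v_47(680!) = 14

Legendre's formula: v_p(n!) = Σ_{k ≥ 1} ⌊n / p^k⌋. For p = 47, n = 680, the terms are:
  ⌊680/47^1⌋ = ⌊680/47⌋ = 14
(the next term ⌊680/47^2⌋ = 0, terminating the sum). Summing: v_47(680!) = 14 = 14.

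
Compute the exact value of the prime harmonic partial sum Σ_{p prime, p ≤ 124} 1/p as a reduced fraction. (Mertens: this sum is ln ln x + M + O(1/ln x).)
Σ 1/p = 58472171373748331322981543916880425472323867753/31610054640417607788145206291543662493274686990

π(124) = 30, so the primes ≤ 124 are [2, 3, 5, 7, 11, 13, 17, 19, 23, 29, 31, 37, 41, 43, 47, 53, 59, 61, 67, 71, 73, 79, 83, 89, 97, 101, 103, 107, 109, 113]. Summing 1/p over these primes: 58472171373748331322981543916880425472323867753/31610054640417607788145206291543662493274686990 ≈ 1.8498. Mertens estimate ln ln(124) + 0.2615 ≈ 1.8343.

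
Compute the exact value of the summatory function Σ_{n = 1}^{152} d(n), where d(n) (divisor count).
Σ_{n ≤ 152} d(n) = 790

Compute d(n) for each 1 ≤ n ≤ 152: d(1) = 1, d(2) = 2, d(3) = 2, d(4) = 3, d(5) = 2, d(6) = 4, d(7) = 2, d(8) = 4, d(9) = 3, d(10) = 4, d(11) = 2, d(12) = 6, d(13) = 2, d(14) = 4, d(15) = 4, d(16) = 5, d(17) = 2, d(18) = 6, d(19) = 2, d(20) = 6, d(21) = 4, d(22) = 4, d(23) = 2, d(24) = 8, d(25) = 3, d(26) = 4, d(27) = 4, d(28) = 6, d(29) = 2, d(30) = 8, d(31) = 2, d(32) = 6, d(33) = 4, d(34) = 4, d(35) = 4, d(36) = 9, d(37) = 2, d(38) = 4, d(39) = 4, d(40) = 8, d(41) = 2, d(42) = 8, d(43) = 2, d(44) = 6, d(45) = 6, d(46) = 4, d(47) = 2, d(48) = 10, d(49) = 3, d(50) = 6, d(51) = 4, d(52) = 6, d(53) = 2, d(54) = 8, d(55) = 4, d(56) = 8, d(57) = 4, d(58) = 4, d(59) = 2, d(60) = 12, d(61) = 2, d(62) = 4, d(63) = 6, d(64) = 7, d(65) = 4, d(66) = 8, d(67) = 2, d(68) = 6, d(69) = 4, d(70) = 8, d(71) = 2, d(72) = 12, d(73) = 2, d(74) = 4, d(75) = 6, d(76) = 6, d(77) = 4, d(78) = 8, d(79) = 2, d(80) = 10, d(81) = 5, d(82) = 4, d(83) = 2, d(84) = 12, d(85) = 4, d(86) = 4, d(87) = 4, d(88) = 8, d(89) = 2, d(90) = 12, d(91) = 4, d(92) = 6, d(93) = 4, d(94) = 4, d(95) = 4, d(96) = 12, d(97) = 2, d(98) = 6, d(99) = 6, d(100) = 9, d(101) = 2, d(102) = 8, d(103) = 2, d(104) = 8, d(105) = 8, d(106) = 4, d(107) = 2, d(108) = 12, d(109) = 2, d(110) = 8, d(111) = 4, d(112) = 10, d(113) = 2, d(114) = 8, d(115) = 4, d(116) = 6, d(117) = 6, d(118) = 4, d(119) = 4, d(120) = 16, d(121) = 3, d(122) = 4, d(123) = 4, d(124) = 6, d(125) = 4, d(126) = 12, d(127) = 2, d(128) = 8, d(129) = 4, d(130) = 8, d(131) = 2, d(132) = 12, d(133) = 4, d(134) = 4, d(135) = 8, d(136) = 8, d(137) = 2, d(138) = 8, d(139) = 2, d(140) = 12, d(141) = 4, d(142) = 4, d(143) = 4, d(144) = 15, d(145) = 4, d(146) = 4, d(147) = 6, d(148) = 6, d(149) = 2, d(150) = 12, d(151) = 2, d(152) = 8. Summing all 152 values: 790. (Dirichlet's divisor formula: Σ_{n ≤ x} d(n) = x ln(x) + (2γ − 1) x + O(√x). For x = 152, the asymptotic estimate is ≈ 787.10.)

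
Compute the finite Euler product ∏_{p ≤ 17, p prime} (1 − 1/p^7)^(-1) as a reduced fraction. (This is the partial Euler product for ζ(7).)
∏ = 1568943454272558717737486157352171875/1555952378670727988561018941661818384

The primes p ≤ 17 are [2, 3, 5, 7, 11, 13, 17]. For each prime, (1 − 1/p^7)^(-1) = p^7 / (p^7 − 1). The product is (1 − 1/2^7)^(-1), (1 − 1/3^7)^(-1), (1 − 1/5^7)^(-1), (1 − 1/7^7)^(-1), (1 − 1/11^7)^(-1), (1 − 1/13^7)^(-1), (1 − 1/17^7)^(-1) = ∏ p^7 / (p^7 − 1) = 1568943454272558717737486157352171875/1555952378670727988561018941661818384.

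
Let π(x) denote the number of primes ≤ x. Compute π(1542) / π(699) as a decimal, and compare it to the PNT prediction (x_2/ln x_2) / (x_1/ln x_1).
π(1542)/π(699) = 242/125 ≈ 1.9360;  PNT prediction ≈ 1.9682.

π(699) = 125 and π(1542) = 242, so π(1542)/π(699) ≈ 1.9360. The PNT-predicted ratio is (1542/ln(1542)) / (699/ln(699)) ≈ 1.9682. The two agree to within a few percent, as expected.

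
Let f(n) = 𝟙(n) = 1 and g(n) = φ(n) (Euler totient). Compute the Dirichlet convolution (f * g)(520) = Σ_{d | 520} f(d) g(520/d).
(𝟙 * φ)(520) = 520

Divisors of 520: [1, 2, 4, 5, 8, 10, 13, 20, 26, 40, 52, 65, 104, 130, 260, 520]. For each d | 520:
  d = 1: 𝟙(1) · φ(520/1) = 1 · 192 = 192
  d = 2: 𝟙(2) · φ(520/2) = 1 · 96 = 96
  d = 4: 𝟙(4) · φ(520/4) = 1 · 48 = 48
  d = 5: 𝟙(5) · φ(520/5) = 1 · 48 = 48
  d = 8: 𝟙(8) · φ(520/8) = 1 · 48 = 48
  d = 10: 𝟙(10) · φ(520/10) = 1 · 24 = 24
  d = 13: 𝟙(13) · φ(520/13) = 1 · 16 = 16
  d = 20: 𝟙(20) · φ(520/20) = 1 · 12 = 12
  d = 26: 𝟙(26) · φ(520/26) = 1 · 8 = 8
  d = 40: 𝟙(40) · φ(520/40) = 1 · 12 = 12
  d = 52: 𝟙(52) · φ(520/52) = 1 · 4 = 4
  d = 65: 𝟙(65) · φ(520/65) = 1 · 4 = 4
  d = 104: 𝟙(104) · φ(520/104) = 1 · 4 = 4
  d = 130: 𝟙(130) · φ(520/130) = 1 · 2 = 2
  d = 260: 𝟙(260) · φ(520/260) = 1 · 1 = 1
  d = 520: 𝟙(520) · φ(520/520) = 1 · 1 = 1
Summing: (𝟙 * φ)(520) = 192 + 96 + 48 + 48 + 48 + 24 + 16 + 12 + 8 + 12 + 4 + 4 + 4 + 2 + 1 + 1 = 520.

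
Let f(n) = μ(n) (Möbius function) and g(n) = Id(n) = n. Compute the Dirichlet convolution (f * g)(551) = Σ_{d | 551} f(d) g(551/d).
(μ * Id)(551) = 504

Divisors of 551: [1, 19, 29, 551]. For each d | 551:
  d = 1: μ(1) · Id(551/1) = 1 · 551 = 551
  d = 19: μ(19) · Id(551/19) = -1 · 29 = -29
  d = 29: μ(29) · Id(551/29) = -1 · 19 = -19
  d = 551: μ(551) · Id(551/551) = 1 · 1 = 1
Summing: (μ * Id)(551) = 551 + -29 + -19 + 1 = 504.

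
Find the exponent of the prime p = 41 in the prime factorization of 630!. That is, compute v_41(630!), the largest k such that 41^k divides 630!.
v_41(630!) = 15

Legendre's formula: v_p(n!) = Σ_{k ≥ 1} ⌊n / p^k⌋. For p = 41, n = 630, the terms are:
  ⌊630/41^1⌋ = ⌊630/41⌋ = 15
(the next term ⌊630/41^2⌋ = 0, terminating the sum). Summing: v_41(630!) = 15 = 15.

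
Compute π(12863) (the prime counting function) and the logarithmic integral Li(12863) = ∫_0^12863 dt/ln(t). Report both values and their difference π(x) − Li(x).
π(12863) = 1532;  Li(12863) ≈ 1552.64;  π(x) − Li(x) ≈ -20.64.

Direct count of primes ≤ 12863 gives π(12863) = 1532. Numerical evaluation of the logarithmic integral gives Li(12863) ≈ 1552.64. The difference π(x) − Li(x) ≈ -20.64 is typically negative for small/moderate x (Li(x) overestimates), though Littlewood's theorem shows this sign changes infinitely often.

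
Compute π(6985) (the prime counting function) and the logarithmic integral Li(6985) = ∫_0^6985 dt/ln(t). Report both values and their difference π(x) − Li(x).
π(6985) = 898;  Li(6985) ≈ 912.64;  π(x) − Li(x) ≈ -14.64.

Direct count of primes ≤ 6985 gives π(6985) = 898. Numerical evaluation of the logarithmic integral gives Li(6985) ≈ 912.64. The difference π(x) − Li(x) ≈ -14.64 is typically negative for small/moderate x (Li(x) overestimates), though Littlewood's theorem shows this sign changes infinitely often.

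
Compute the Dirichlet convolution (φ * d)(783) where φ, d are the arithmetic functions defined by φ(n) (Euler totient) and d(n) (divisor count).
(φ * d)(783) = 1200

Divisors of 783: [1, 3, 9, 27, 29, 87, 261, 783]. For each d | 783:
  d = 1: φ(1) · d(783/1) = 1 · 8 = 8
  d = 3: φ(3) · d(783/3) = 2 · 6 = 12
  d = 9: φ(9) · d(783/9) = 6 · 4 = 24
  d = 27: φ(27) · d(783/27) = 18 · 2 = 36
  d = 29: φ(29) · d(783/29) = 28 · 4 = 112
  d = 87: φ(87) · d(783/87) = 56 · 3 = 168
  d = 261: φ(261) · d(783/261) = 168 · 2 = 336
  d = 783: φ(783) · d(783/783) = 504 · 1 = 504
Summing: (φ * d)(783) = 8 + 12 + 24 + 36 + 112 + 168 + 336 + 504 = 1200.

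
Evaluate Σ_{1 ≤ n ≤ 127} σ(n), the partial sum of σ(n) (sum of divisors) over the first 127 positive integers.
Σ_{n ≤ 127} σ(n) = 13280

Compute σ(n) for each 1 ≤ n ≤ 127: σ(1) = 1, σ(2) = 3, σ(3) = 4, σ(4) = 7, σ(5) = 6, σ(6) = 12, σ(7) = 8, σ(8) = 15, σ(9) = 13, σ(10) = 18, σ(11) = 12, σ(12) = 28, σ(13) = 14, σ(14) = 24, σ(15) = 24, σ(16) = 31, σ(17) = 18, σ(18) = 39, σ(19) = 20, σ(20) = 42, σ(21) = 32, σ(22) = 36, σ(23) = 24, σ(24) = 60, σ(25) = 31, σ(26) = 42, σ(27) = 40, σ(28) = 56, σ(29) = 30, σ(30) = 72, σ(31) = 32, σ(32) = 63, σ(33) = 48, σ(34) = 54, σ(35) = 48, σ(36) = 91, σ(37) = 38, σ(38) = 60, σ(39) = 56, σ(40) = 90, σ(41) = 42, σ(42) = 96, σ(43) = 44, σ(44) = 84, σ(45) = 78, σ(46) = 72, σ(47) = 48, σ(48) = 124, σ(49) = 57, σ(50) = 93, σ(51) = 72, σ(52) = 98, σ(53) = 54, σ(54) = 120, σ(55) = 72, σ(56) = 120, σ(57) = 80, σ(58) = 90, σ(59) = 60, σ(60) = 168, σ(61) = 62, σ(62) = 96, σ(63) = 104, σ(64) = 127, σ(65) = 84, σ(66) = 144, σ(67) = 68, σ(68) = 126, σ(69) = 96, σ(70) = 144, σ(71) = 72, σ(72) = 195, σ(73) = 74, σ(74) = 114, σ(75) = 124, σ(76) = 140, σ(77) = 96, σ(78) = 168, σ(79) = 80, σ(80) = 186, σ(81) = 121, σ(82) = 126, σ(83) = 84, σ(84) = 224, σ(85) = 108, σ(86) = 132, σ(87) = 120, σ(88) = 180, σ(89) = 90, σ(90) = 234, σ(91) = 112, σ(92) = 168, σ(93) = 128, σ(94) = 144, σ(95) = 120, σ(96) = 252, σ(97) = 98, σ(98) = 171, σ(99) = 156, σ(100) = 217, σ(101) = 102, σ(102) = 216, σ(103) = 104, σ(104) = 210, σ(105) = 192, σ(106) = 162, σ(107) = 108, σ(108) = 280, σ(109) = 110, σ(110) = 216, σ(111) = 152, σ(112) = 248, σ(113) = 114, σ(114) = 240, σ(115) = 144, σ(116) = 210, σ(117) = 182, σ(118) = 180, σ(119) = 144, σ(120) = 360, σ(121) = 133, σ(122) = 186, σ(123) = 168, σ(124) = 224, σ(125) = 156, σ(126) = 312, σ(127) = 128. Summing all 127 values: 13280. (Average order: Σ_{n ≤ x} σ(n) ~ (π²/12) x². For x = 127, (π²/12)·127² ≈ 13265.57.)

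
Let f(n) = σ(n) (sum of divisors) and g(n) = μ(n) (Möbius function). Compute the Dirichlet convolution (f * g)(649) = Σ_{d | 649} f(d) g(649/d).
(σ * μ)(649) = 649

Divisors of 649: [1, 11, 59, 649]. For each d | 649:
  d = 1: σ(1) · μ(649/1) = 1 · 1 = 1
  d = 11: σ(11) · μ(649/11) = 12 · -1 = -12
  d = 59: σ(59) · μ(649/59) = 60 · -1 = -60
  d = 649: σ(649) · μ(649/649) = 720 · 1 = 720
Summing: (σ * μ)(649) = 1 + -12 + -60 + 720 = 649.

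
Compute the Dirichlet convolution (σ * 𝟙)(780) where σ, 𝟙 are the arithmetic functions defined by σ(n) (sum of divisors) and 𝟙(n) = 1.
(σ * 𝟙)(780) = 5775

Divisors of 780: [1, 2, 3, 4, 5, 6, 10, 12, 13, 15, 20, 26, 30, 39, 52, 60, 65, 78, 130, 156, 195, 260, 390, 780]. For each d | 780:
  d = 1: σ(1) · 𝟙(780/1) = 1 · 1 = 1
  d = 2: σ(2) · 𝟙(780/2) = 3 · 1 = 3
  d = 3: σ(3) · 𝟙(780/3) = 4 · 1 = 4
  d = 4: σ(4) · 𝟙(780/4) = 7 · 1 = 7
  d = 5: σ(5) · 𝟙(780/5) = 6 · 1 = 6
  d = 6: σ(6) · 𝟙(780/6) = 12 · 1 = 12
  d = 10: σ(10) · 𝟙(780/10) = 18 · 1 = 18
  d = 12: σ(12) · 𝟙(780/12) = 28 · 1 = 28
  d = 13: σ(13) · 𝟙(780/13) = 14 · 1 = 14
  d = 15: σ(15) · 𝟙(780/15) = 24 · 1 = 24
  d = 20: σ(20) · 𝟙(780/20) = 42 · 1 = 42
  d = 26: σ(26) · 𝟙(780/26) = 42 · 1 = 42
  d = 30: σ(30) · 𝟙(780/30) = 72 · 1 = 72
  d = 39: σ(39) · 𝟙(780/39) = 56 · 1 = 56
  d = 52: σ(52) · 𝟙(780/52) = 98 · 1 = 98
  d = 60: σ(60) · 𝟙(780/60) = 168 · 1 = 168
  d = 65: σ(65) · 𝟙(780/65) = 84 · 1 = 84
  d = 78: σ(78) · 𝟙(780/78) = 168 · 1 = 168
  d = 130: σ(130) · 𝟙(780/130) = 252 · 1 = 252
  d = 156: σ(156) · 𝟙(780/156) = 392 · 1 = 392
  d = 195: σ(195) · 𝟙(780/195) = 336 · 1 = 336
  d = 260: σ(260) · 𝟙(780/260) = 588 · 1 = 588
  d = 390: σ(390) · 𝟙(780/390) = 1008 · 1 = 1008
  d = 780: σ(780) · 𝟙(780/780) = 2352 · 1 = 2352
Summing: (σ * 𝟙)(780) = 1 + 3 + 4 + 7 + 6 + 12 + 18 + 28 + 14 + 24 + 42 + 42 + 72 + 56 + 98 + 168 + 84 + 168 + 252 + 392 + 336 + 588 + 1008 + 2352 = 5775.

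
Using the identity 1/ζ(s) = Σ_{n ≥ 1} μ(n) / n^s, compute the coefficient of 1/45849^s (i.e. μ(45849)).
μ(45849) = 1

Factor n = 45849 = 3 · 17 · 29 · 31. μ(n) = 0 if any exponent ≥ 2 (not squarefree); otherwise μ(n) = (−1)^{ω(n)} where ω(n) is the number of distinct prime factors. Applying: μ(45849) = 1.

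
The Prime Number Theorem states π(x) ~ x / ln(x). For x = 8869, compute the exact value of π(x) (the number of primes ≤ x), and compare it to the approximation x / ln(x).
π(8869) = 1106;  x/ln(x) ≈ 975.65;  relative error ≈ 11.79%.

Directly count primes up to 8869: π(8869) = 1106. The PNT approximation gives 8869/ln(8869) ≈ 8869/9.09032 ≈ 975.65. Relative error (π(x) − x/ln(x)) / π(x) ≈ 11.79%; the approximation is known to undercount slightly (Li(x) is a better estimate).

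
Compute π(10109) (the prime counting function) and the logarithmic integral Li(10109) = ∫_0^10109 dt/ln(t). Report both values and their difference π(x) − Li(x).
π(10109) = 1241;  Li(10109) ≈ 1257.96;  π(x) − Li(x) ≈ -16.96.

Direct count of primes ≤ 10109 gives π(10109) = 1241. Numerical evaluation of the logarithmic integral gives Li(10109) ≈ 1257.96. The difference π(x) − Li(x) ≈ -16.96 is typically negative for small/moderate x (Li(x) overestimates), though Littlewood's theorem shows this sign changes infinitely often.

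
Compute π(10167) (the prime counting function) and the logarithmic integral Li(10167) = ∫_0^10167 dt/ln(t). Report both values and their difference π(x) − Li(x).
π(10167) = 1248;  Li(10167) ≈ 1264.25;  π(x) − Li(x) ≈ -16.25.

Direct count of primes ≤ 10167 gives π(10167) = 1248. Numerical evaluation of the logarithmic integral gives Li(10167) ≈ 1264.25. The difference π(x) − Li(x) ≈ -16.25 is typically negative for small/moderate x (Li(x) overestimates), though Littlewood's theorem shows this sign changes infinitely often.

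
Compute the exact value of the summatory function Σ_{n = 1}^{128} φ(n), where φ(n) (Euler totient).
Σ_{n ≤ 128} φ(n) = 5022

Compute φ(n) for each 1 ≤ n ≤ 128: φ(1) = 1, φ(2) = 1, φ(3) = 2, φ(4) = 2, φ(5) = 4, φ(6) = 2, φ(7) = 6, φ(8) = 4, φ(9) = 6, φ(10) = 4, φ(11) = 10, φ(12) = 4, φ(13) = 12, φ(14) = 6, φ(15) = 8, φ(16) = 8, φ(17) = 16, φ(18) = 6, φ(19) = 18, φ(20) = 8, φ(21) = 12, φ(22) = 10, φ(23) = 22, φ(24) = 8, φ(25) = 20, φ(26) = 12, φ(27) = 18, φ(28) = 12, φ(29) = 28, φ(30) = 8, φ(31) = 30, φ(32) = 16, φ(33) = 20, φ(34) = 16, φ(35) = 24, φ(36) = 12, φ(37) = 36, φ(38) = 18, φ(39) = 24, φ(40) = 16, φ(41) = 40, φ(42) = 12, φ(43) = 42, φ(44) = 20, φ(45) = 24, φ(46) = 22, φ(47) = 46, φ(48) = 16, φ(49) = 42, φ(50) = 20, φ(51) = 32, φ(52) = 24, φ(53) = 52, φ(54) = 18, φ(55) = 40, φ(56) = 24, φ(57) = 36, φ(58) = 28, φ(59) = 58, φ(60) = 16, φ(61) = 60, φ(62) = 30, φ(63) = 36, φ(64) = 32, φ(65) = 48, φ(66) = 20, φ(67) = 66, φ(68) = 32, φ(69) = 44, φ(70) = 24, φ(71) = 70, φ(72) = 24, φ(73) = 72, φ(74) = 36, φ(75) = 40, φ(76) = 36, φ(77) = 60, φ(78) = 24, φ(79) = 78, φ(80) = 32, φ(81) = 54, φ(82) = 40, φ(83) = 82, φ(84) = 24, φ(85) = 64, φ(86) = 42, φ(87) = 56, φ(88) = 40, φ(89) = 88, φ(90) = 24, φ(91) = 72, φ(92) = 44, φ(93) = 60, φ(94) = 46, φ(95) = 72, φ(96) = 32, φ(97) = 96, φ(98) = 42, φ(99) = 60, φ(100) = 40, φ(101) = 100, φ(102) = 32, φ(103) = 102, φ(104) = 48, φ(105) = 48, φ(106) = 52, φ(107) = 106, φ(108) = 36, φ(109) = 108, φ(110) = 40, φ(111) = 72, φ(112) = 48, φ(113) = 112, φ(114) = 36, φ(115) = 88, φ(116) = 56, φ(117) = 72, φ(118) = 58, φ(119) = 96, φ(120) = 32, φ(121) = 110, φ(122) = 60, φ(123) = 80, φ(124) = 60, φ(125) = 100, φ(126) = 36, φ(127) = 126, φ(128) = 64. Summing all 128 values: 5022. (Average order: Σ_{n ≤ x} φ(n) ~ (3/π²) x². For x = 128, (3/π²)·128² ≈ 4980.14.)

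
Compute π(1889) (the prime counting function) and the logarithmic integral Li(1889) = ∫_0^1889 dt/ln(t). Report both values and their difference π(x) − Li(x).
π(1889) = 290;  Li(1889) ≈ 300.15;  π(x) − Li(x) ≈ -10.15.

Direct count of primes ≤ 1889 gives π(1889) = 290. Numerical evaluation of the logarithmic integral gives Li(1889) ≈ 300.15. The difference π(x) − Li(x) ≈ -10.15 is typically negative for small/moderate x (Li(x) overestimates), though Littlewood's theorem shows this sign changes infinitely often.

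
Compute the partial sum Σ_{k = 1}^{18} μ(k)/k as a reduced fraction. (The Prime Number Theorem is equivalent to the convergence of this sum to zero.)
Σ μ(k)/k = 163/85085

Values of μ(k) for 1 ≤ k ≤ 18: μ(1) = 1, μ(2) = -1, μ(3) = -1, μ(5) = -1, μ(6) = 1, μ(7) = -1, μ(10) = 1, μ(11) = -1, μ(13) = -1, μ(14) = 1, μ(15) = 1, μ(17) = -1, with μ = 0 on non-squarefree integers. Summing μ(k)/k for k where μ(k) ≠ 0 gives 163/85085 ≈ 0.0019. (PNT ⟺ this sum → 0 as n → ∞.)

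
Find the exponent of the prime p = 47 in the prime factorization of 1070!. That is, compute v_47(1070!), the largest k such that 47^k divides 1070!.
v_47(1070!) = 22

Legendre's formula: v_p(n!) = Σ_{k ≥ 1} ⌊n / p^k⌋. For p = 47, n = 1070, the terms are:
  ⌊1070/47^1⌋ = ⌊1070/47⌋ = 22
(the next term ⌊1070/47^2⌋ = 0, terminating the sum). Summing: v_47(1070!) = 22 = 22.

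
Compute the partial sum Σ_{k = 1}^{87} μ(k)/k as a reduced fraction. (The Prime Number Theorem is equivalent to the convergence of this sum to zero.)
Σ μ(k)/k = 2609341595728673683821147444809/267064515689275851355624017992790

Values of μ(k) for 1 ≤ k ≤ 87: μ(1) = 1, μ(2) = -1, μ(3) = -1, μ(5) = -1, μ(6) = 1, μ(7) = -1, μ(10) = 1, μ(11) = -1, μ(13) = -1, μ(14) = 1, μ(15) = 1, μ(17) = -1, μ(19) = -1, μ(21) = 1, μ(22) = 1, μ(23) = -1, μ(26) = 1, μ(29) = -1, μ(30) = -1, μ(31) = -1, μ(33) = 1, μ(34) = 1, μ(35) = 1, μ(37) = -1, μ(38) = 1, μ(39) = 1, μ(41) = -1, μ(42) = -1, μ(43) = -1, μ(46) = 1, μ(47) = -1, μ(51) = 1, μ(53) = -1, μ(55) = 1, μ(57) = 1, μ(58) = 1, μ(59) = -1, μ(61) = -1, μ(62) = 1, μ(65) = 1, μ(66) = -1, μ(67) = -1, μ(69) = 1, μ(70) = -1, μ(71) = -1, μ(73) = -1, μ(74) = 1, μ(77) = 1, μ(78) = -1, μ(79) = -1, μ(82) = 1, μ(83) = -1, μ(85) = 1, μ(86) = 1, μ(87) = 1, with μ = 0 on non-squarefree integers. Summing μ(k)/k for k where μ(k) ≠ 0 gives 2609341595728673683821147444809/267064515689275851355624017992790 ≈ 0.0098. (PNT ⟺ this sum → 0 as n → ∞.)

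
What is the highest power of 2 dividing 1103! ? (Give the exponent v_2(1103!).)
v_2(1103!) = 1097

Legendre's formula: v_p(n!) = Σ_{k ≥ 1} ⌊n / p^k⌋. For p = 2, n = 1103, the terms are:
  ⌊1103/2^1⌋ = ⌊1103/2⌋ = 551
  ⌊1103/2^2⌋ = ⌊1103/4⌋ = 275
  ⌊1103/2^3⌋ = ⌊1103/8⌋ = 137
  ⌊1103/2^4⌋ = ⌊1103/16⌋ = 68
  ⌊1103/2^5⌋ = ⌊1103/32⌋ = 34
  ⌊1103/2^6⌋ = ⌊1103/64⌋ = 17
  ⌊1103/2^7⌋ = ⌊1103/128⌋ = 8
  ⌊1103/2^8⌋ = ⌊1103/256⌋ = 4
  ⌊1103/2^9⌋ = ⌊1103/512⌋ = 2
  ⌊1103/2^10⌋ = ⌊1103/1024⌋ = 1
(the next term ⌊1103/2^11⌋ = 0, terminating the sum). Summing: v_2(1103!) = 551 + 275 + 137 + 68 + 34 + 17 + 8 + 4 + 2 + 1 = 1097.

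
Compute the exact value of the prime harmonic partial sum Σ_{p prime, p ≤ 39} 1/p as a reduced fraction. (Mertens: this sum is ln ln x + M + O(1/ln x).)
Σ 1/p = 11819186711467/7420738134810

π(39) = 12, so the primes ≤ 39 are [2, 3, 5, 7, 11, 13, 17, 19, 23, 29, 31, 37]. Summing 1/p over these primes: 11819186711467/7420738134810 ≈ 1.5927. Mertens estimate ln ln(39) + 0.2615 ≈ 1.5599.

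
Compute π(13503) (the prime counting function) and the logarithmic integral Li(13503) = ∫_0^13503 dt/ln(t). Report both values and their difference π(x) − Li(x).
π(13503) = 1600;  Li(13503) ≈ 1620.10;  π(x) − Li(x) ≈ -20.10.

Direct count of primes ≤ 13503 gives π(13503) = 1600. Numerical evaluation of the logarithmic integral gives Li(13503) ≈ 1620.10. The difference π(x) − Li(x) ≈ -20.10 is typically negative for small/moderate x (Li(x) overestimates), though Littlewood's theorem shows this sign changes infinitely often.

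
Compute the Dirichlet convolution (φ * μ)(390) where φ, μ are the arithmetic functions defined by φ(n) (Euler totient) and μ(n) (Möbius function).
(φ * μ)(390) = 0

Divisors of 390: [1, 2, 3, 5, 6, 10, 13, 15, 26, 30, 39, 65, 78, 130, 195, 390]. For each d | 390:
  d = 1: φ(1) · μ(390/1) = 1 · 1 = 1
  d = 2: φ(2) · μ(390/2) = 1 · -1 = -1
  d = 3: φ(3) · μ(390/3) = 2 · -1 = -2
  d = 5: φ(5) · μ(390/5) = 4 · -1 = -4
  d = 6: φ(6) · μ(390/6) = 2 · 1 = 2
  d = 10: φ(10) · μ(390/10) = 4 · 1 = 4
  d = 13: φ(13) · μ(390/13) = 12 · -1 = -12
  d = 15: φ(15) · μ(390/15) = 8 · 1 = 8
  d = 26: φ(26) · μ(390/26) = 12 · 1 = 12
  d = 30: φ(30) · μ(390/30) = 8 · -1 = -8
  d = 39: φ(39) · μ(390/39) = 24 · 1 = 24
  d = 65: φ(65) · μ(390/65) = 48 · 1 = 48
  d = 78: φ(78) · μ(390/78) = 24 · -1 = -24
  d = 130: φ(130) · μ(390/130) = 48 · -1 = -48
  d = 195: φ(195) · μ(390/195) = 96 · -1 = -96
  d = 390: φ(390) · μ(390/390) = 96 · 1 = 96
Summing: (φ * μ)(390) = 1 + -1 + -2 + -4 + 2 + 4 + -12 + 8 + 12 + -8 + 24 + 48 + -24 + -48 + -96 + 96 = 0.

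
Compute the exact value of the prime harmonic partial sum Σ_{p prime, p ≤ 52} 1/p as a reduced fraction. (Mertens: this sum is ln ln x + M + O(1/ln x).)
Σ 1/p = 1021729465586766997/614889782588491410

π(52) = 15, so the primes ≤ 52 are [2, 3, 5, 7, 11, 13, 17, 19, 23, 29, 31, 37, 41, 43, 47]. Summing 1/p over these primes: 1021729465586766997/614889782588491410 ≈ 1.6616. Mertens estimate ln ln(52) + 0.2615 ≈ 1.6355.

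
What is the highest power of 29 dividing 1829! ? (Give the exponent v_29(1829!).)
v_29(1829!) = 65

Legendre's formula: v_p(n!) = Σ_{k ≥ 1} ⌊n / p^k⌋. For p = 29, n = 1829, the terms are:
  ⌊1829/29^1⌋ = ⌊1829/29⌋ = 63
  ⌊1829/29^2⌋ = ⌊1829/841⌋ = 2
(the next term ⌊1829/29^3⌋ = 0, terminating the sum). Summing: v_29(1829!) = 63 + 2 = 65.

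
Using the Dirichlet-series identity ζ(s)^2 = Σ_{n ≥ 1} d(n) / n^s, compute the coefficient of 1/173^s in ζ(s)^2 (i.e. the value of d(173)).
d(173) = 2

ζ(s)^2 = (Σ 1/m^s)(Σ 1/k^s). The coefficient of 1/n^s in the product is the number of ordered pairs (m, k) with mk = n, which equals d(n). For n = 173, divisors are [1, 173], so d(173) = 2.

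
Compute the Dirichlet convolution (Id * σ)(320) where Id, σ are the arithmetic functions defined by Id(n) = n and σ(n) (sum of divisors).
(Id * σ)(320) = 8459

Divisors of 320: [1, 2, 4, 5, 8, 10, 16, 20, 32, 40, 64, 80, 160, 320]. For each d | 320:
  d = 1: Id(1) · σ(320/1) = 1 · 762 = 762
  d = 2: Id(2) · σ(320/2) = 2 · 378 = 756
  d = 4: Id(4) · σ(320/4) = 4 · 186 = 744
  d = 5: Id(5) · σ(320/5) = 5 · 127 = 635
  d = 8: Id(8) · σ(320/8) = 8 · 90 = 720
  d = 10: Id(10) · σ(320/10) = 10 · 63 = 630
  d = 16: Id(16) · σ(320/16) = 16 · 42 = 672
  d = 20: Id(20) · σ(320/20) = 20 · 31 = 620
  d = 32: Id(32) · σ(320/32) = 32 · 18 = 576
  d = 40: Id(40) · σ(320/40) = 40 · 15 = 600
  d = 64: Id(64) · σ(320/64) = 64 · 6 = 384
  d = 80: Id(80) · σ(320/80) = 80 · 7 = 560
  d = 160: Id(160) · σ(320/160) = 160 · 3 = 480
  d = 320: Id(320) · σ(320/320) = 320 · 1 = 320
Summing: (Id * σ)(320) = 762 + 756 + 744 + 635 + 720 + 630 + 672 + 620 + 576 + 600 + 384 + 560 + 480 + 320 = 8459.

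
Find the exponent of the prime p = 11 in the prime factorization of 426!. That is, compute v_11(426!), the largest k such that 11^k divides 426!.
v_11(426!) = 41

Legendre's formula: v_p(n!) = Σ_{k ≥ 1} ⌊n / p^k⌋. For p = 11, n = 426, the terms are:
  ⌊426/11^1⌋ = ⌊426/11⌋ = 38
  ⌊426/11^2⌋ = ⌊426/121⌋ = 3
(the next term ⌊426/11^3⌋ = 0, terminating the sum). Summing: v_11(426!) = 38 + 3 = 41.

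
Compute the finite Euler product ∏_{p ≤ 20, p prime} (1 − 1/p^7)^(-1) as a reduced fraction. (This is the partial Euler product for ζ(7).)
∏ = 155826023762586560111512988551201501037015625/154535761885293084095586902270463356349603488

The primes p ≤ 20 are [2, 3, 5, 7, 11, 13, 17, 19]. For each prime, (1 − 1/p^7)^(-1) = p^7 / (p^7 − 1). The product is (1 − 1/2^7)^(-1), (1 − 1/3^7)^(-1), (1 − 1/5^7)^(-1), (1 − 1/7^7)^(-1), (1 − 1/11^7)^(-1), (1 − 1/13^7)^(-1), (1 − 1/17^7)^(-1), (1 − 1/19^7)^(-1) = ∏ p^7 / (p^7 − 1) = 155826023762586560111512988551201501037015625/154535761885293084095586902270463356349603488.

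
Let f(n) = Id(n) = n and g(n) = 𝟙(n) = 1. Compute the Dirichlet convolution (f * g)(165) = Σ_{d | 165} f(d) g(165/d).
(Id * 𝟙)(165) = 288

Divisors of 165: [1, 3, 5, 11, 15, 33, 55, 165]. For each d | 165:
  d = 1: Id(1) · 𝟙(165/1) = 1 · 1 = 1
  d = 3: Id(3) · 𝟙(165/3) = 3 · 1 = 3
  d = 5: Id(5) · 𝟙(165/5) = 5 · 1 = 5
  d = 11: Id(11) · 𝟙(165/11) = 11 · 1 = 11
  d = 15: Id(15) · 𝟙(165/15) = 15 · 1 = 15
  d = 33: Id(33) · 𝟙(165/33) = 33 · 1 = 33
  d = 55: Id(55) · 𝟙(165/55) = 55 · 1 = 55
  d = 165: Id(165) · 𝟙(165/165) = 165 · 1 = 165
Summing: (Id * 𝟙)(165) = 1 + 3 + 5 + 11 + 15 + 33 + 55 + 165 = 288.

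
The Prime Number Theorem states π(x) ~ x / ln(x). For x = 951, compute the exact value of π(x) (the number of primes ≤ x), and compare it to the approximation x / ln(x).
π(951) = 161;  x/ln(x) ≈ 138.68;  relative error ≈ 13.86%.

Directly count primes up to 951: π(951) = 161. The PNT approximation gives 951/ln(951) ≈ 951/6.85751 ≈ 138.68. Relative error (π(x) − x/ln(x)) / π(x) ≈ 13.86%; the approximation is known to undercount slightly (Li(x) is a better estimate).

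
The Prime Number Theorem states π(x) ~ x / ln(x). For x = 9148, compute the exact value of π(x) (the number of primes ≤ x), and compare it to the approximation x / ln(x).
π(9148) = 1133;  x/ln(x) ≈ 1002.93;  relative error ≈ 11.48%.

Directly count primes up to 9148: π(9148) = 1133. The PNT approximation gives 9148/ln(9148) ≈ 9148/9.12129 ≈ 1002.93. Relative error (π(x) − x/ln(x)) / π(x) ≈ 11.48%; the approximation is known to undercount slightly (Li(x) is a better estimate).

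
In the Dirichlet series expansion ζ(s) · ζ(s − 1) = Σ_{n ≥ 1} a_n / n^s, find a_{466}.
σ(466) = 702

In the product (Σ m^0/m^s)(Σ k / k^s) = Σ (Σ_{d | n} d) / n^s, the coefficient of 1/n^s is σ(n) = Σ_{d | n} d. For n = 466, divisors are [1, 2, 233, 466]; summing: σ(466) = 702.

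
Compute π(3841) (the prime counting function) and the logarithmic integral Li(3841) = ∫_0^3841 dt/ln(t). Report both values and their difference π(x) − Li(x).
π(3841) = 532;  Li(3841) ≈ 546.15;  π(x) − Li(x) ≈ -14.15.

Direct count of primes ≤ 3841 gives π(3841) = 532. Numerical evaluation of the logarithmic integral gives Li(3841) ≈ 546.15. The difference π(x) − Li(x) ≈ -14.15 is typically negative for small/moderate x (Li(x) overestimates), though Littlewood's theorem shows this sign changes infinitely often.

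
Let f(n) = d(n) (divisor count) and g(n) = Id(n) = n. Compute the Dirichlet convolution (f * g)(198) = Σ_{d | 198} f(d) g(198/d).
(d * Id)(198) = 936

Divisors of 198: [1, 2, 3, 6, 9, 11, 18, 22, 33, 66, 99, 198]. For each d | 198:
  d = 1: d(1) · Id(198/1) = 1 · 198 = 198
  d = 2: d(2) · Id(198/2) = 2 · 99 = 198
  d = 3: d(3) · Id(198/3) = 2 · 66 = 132
  d = 6: d(6) · Id(198/6) = 4 · 33 = 132
  d = 9: d(9) · Id(198/9) = 3 · 22 = 66
  d = 11: d(11) · Id(198/11) = 2 · 18 = 36
  d = 18: d(18) · Id(198/18) = 6 · 11 = 66
  d = 22: d(22) · Id(198/22) = 4 · 9 = 36
  d = 33: d(33) · Id(198/33) = 4 · 6 = 24
  d = 66: d(66) · Id(198/66) = 8 · 3 = 24
  d = 99: d(99) · Id(198/99) = 6 · 2 = 12
  d = 198: d(198) · Id(198/198) = 12 · 1 = 12
Summing: (d * Id)(198) = 198 + 198 + 132 + 132 + 66 + 36 + 66 + 36 + 24 + 24 + 12 + 12 = 936.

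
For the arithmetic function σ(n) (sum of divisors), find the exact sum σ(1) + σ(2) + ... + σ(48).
Σ_{n ≤ 48} σ(n) = 1930

Compute σ(n) for each 1 ≤ n ≤ 48: σ(1) = 1, σ(2) = 3, σ(3) = 4, σ(4) = 7, σ(5) = 6, σ(6) = 12, σ(7) = 8, σ(8) = 15, σ(9) = 13, σ(10) = 18, σ(11) = 12, σ(12) = 28, σ(13) = 14, σ(14) = 24, σ(15) = 24, σ(16) = 31, σ(17) = 18, σ(18) = 39, σ(19) = 20, σ(20) = 42, σ(21) = 32, σ(22) = 36, σ(23) = 24, σ(24) = 60, σ(25) = 31, σ(26) = 42, σ(27) = 40, σ(28) = 56, σ(29) = 30, σ(30) = 72, σ(31) = 32, σ(32) = 63, σ(33) = 48, σ(34) = 54, σ(35) = 48, σ(36) = 91, σ(37) = 38, σ(38) = 60, σ(39) = 56, σ(40) = 90, σ(41) = 42, σ(42) = 96, σ(43) = 44, σ(44) = 84, σ(45) = 78, σ(46) = 72, σ(47) = 48, σ(48) = 124. Summing all 48 values: 1930. (Average order: Σ_{n ≤ x} σ(n) ~ (π²/12) x². For x = 48, (π²/12)·48² ≈ 1894.96.)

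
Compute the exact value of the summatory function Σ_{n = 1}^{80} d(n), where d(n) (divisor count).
Σ_{n ≤ 80} d(n) = 368

Compute d(n) for each 1 ≤ n ≤ 80: d(1) = 1, d(2) = 2, d(3) = 2, d(4) = 3, d(5) = 2, d(6) = 4, d(7) = 2, d(8) = 4, d(9) = 3, d(10) = 4, d(11) = 2, d(12) = 6, d(13) = 2, d(14) = 4, d(15) = 4, d(16) = 5, d(17) = 2, d(18) = 6, d(19) = 2, d(20) = 6, d(21) = 4, d(22) = 4, d(23) = 2, d(24) = 8, d(25) = 3, d(26) = 4, d(27) = 4, d(28) = 6, d(29) = 2, d(30) = 8, d(31) = 2, d(32) = 6, d(33) = 4, d(34) = 4, d(35) = 4, d(36) = 9, d(37) = 2, d(38) = 4, d(39) = 4, d(40) = 8, d(41) = 2, d(42) = 8, d(43) = 2, d(44) = 6, d(45) = 6, d(46) = 4, d(47) = 2, d(48) = 10, d(49) = 3, d(50) = 6, d(51) = 4, d(52) = 6, d(53) = 2, d(54) = 8, d(55) = 4, d(56) = 8, d(57) = 4, d(58) = 4, d(59) = 2, d(60) = 12, d(61) = 2, d(62) = 4, d(63) = 6, d(64) = 7, d(65) = 4, d(66) = 8, d(67) = 2, d(68) = 6, d(69) = 4, d(70) = 8, d(71) = 2, d(72) = 12, d(73) = 2, d(74) = 4, d(75) = 6, d(76) = 6, d(77) = 4, d(78) = 8, d(79) = 2, d(80) = 10. Summing all 80 values: 368. (Dirichlet's divisor formula: Σ_{n ≤ x} d(n) = x ln(x) + (2γ − 1) x + O(√x). For x = 80, the asymptotic estimate is ≈ 362.92.)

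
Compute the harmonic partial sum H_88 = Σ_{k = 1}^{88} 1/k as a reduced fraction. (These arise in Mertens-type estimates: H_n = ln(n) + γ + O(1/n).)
H_88 = 40866521918642154860585199122889549709/8076030954443701744994070304101969600

Direct summation: H_88 = 1 + 1/2 + ... + 1/88. The least common denominator is lcm(1, ..., 88) = 8076030954443701744994070304101969600; over this denominator the numerator is 8076030954443701744994070304101969600 + 4038015477221850872497035152050984800 + 2692010318147900581664690101367323200 + 2019007738610925436248517576025492400 + 1615206190888740348998814060820393920 + 1346005159073950290832345050683661600 + 1153718707777671677856295757728852800 + 1009503869305462718124258788012746200 + 897336772715966860554896700455774400 + 807603095444370174499407030410196960 + 734184632222154704090370027645633600 + 673002579536975145416172525341830800 + 621233150341823211153390023392459200 + 576859353888835838928147878864426400 + 538402063629580116332938020273464640 + 504751934652731359062129394006373100 + 475060644379041279117298253182468800 + 448668386357983430277448350227887200 + 425054260760194828683898437057998400 + 403801547722185087249703515205098480 + 384572902592557225952098585909617600 + 367092316111077352045185013822816800 + 351131780627987032391046534960955200 + 336501289768487572708086262670915400 + 323041238177748069799762812164078784 + 310616575170911605576695011696229600 + 299112257571988953518298900151924800 + 288429676944417919464073939432213200 + 278483826015300060172209320831102400 + 269201031814790058166469010136732320 + 260517127562700056290131300132321600 + 252375967326365679531064697003186550 + 244728210740718234696790009215211200 + 237530322189520639558649126591234400 + 230743741555534335571259151545770560 + 224334193178991715138724175113943600 + 218271106876856803918758656867620800 + 212527130380097414341949218528999200 + 207077716780607737051130007797486400 + 201900773861092543624851757602549240 + 196976364742529310853513909856145600 + 192286451296278612976049292954808800 + 187814673359155854534745821025627200 + 183546158055538676022592506911408400 + 179467354543193372110979340091154880 + 175565890313993516195523267480477600 + 171830445839227696702001495831956800 + 168250644884243786354043131335457700 + 164816958253953096836613679675550400 + 161520619088874034899881406082039392 + 158353548126347093039099417727489600 + 155308287585455802788347505848114800 + 152377942536673617830076798190603200 + 149556128785994476759149450075962400 + 146836926444430940818074005529126720 + 144214838472208959732036969716106600 + 141684753586731609561299479019332800 + 139241913007650030086104660415551200 + 136881880583791554999899496679694400 + 134600515907395029083234505068366160 + 132393950072847569590066726296753600 + 130258563781350028145065650066160800 + 128190967530852408650699528636539200 + 126187983663182839765532348501593275 + 124246630068364642230678004678491840 + 122364105370359117348395004607605600 + 120537775439458234999911497076148800 + 118765161094760319779324563295617200 + 117043926875995677463682178320318400 + 115371870777767167785629575772885280 + 113746914851319742887240426818337600 + 112167096589495857569362087556971800 + 110630561019776736232795483617835200 + 109135553438428401959379328433810400 + 107680412725916023266587604054692928 + 106263565190048707170974609264499600 + 104883518888879243441481432520804800 + 103538858390303868525565003898743200 + 102228239929667110696127472203822400 + 100950386930546271812425878801274620 + 99704085857329651172766300050641600 + 98488182371264655426756954928072800 + 97301577764381948734868316916891200 + 96143225648139306488024646477404400 + 95012128875808255823459650636493760 + 93907336679577927267372910512813600 + 92827942005100020057403106943700800 + 91773079027769338011296253455704200 = 40866521918642154860585199122889549709, so H_88 = 40866521918642154860585199122889549709/8076030954443701744994070304101969600 (already in lowest terms) ≈ 5.06022. (The PNT-adjacent estimate ln(88) + γ ≈ 5.05455 matches within O(1/n).)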